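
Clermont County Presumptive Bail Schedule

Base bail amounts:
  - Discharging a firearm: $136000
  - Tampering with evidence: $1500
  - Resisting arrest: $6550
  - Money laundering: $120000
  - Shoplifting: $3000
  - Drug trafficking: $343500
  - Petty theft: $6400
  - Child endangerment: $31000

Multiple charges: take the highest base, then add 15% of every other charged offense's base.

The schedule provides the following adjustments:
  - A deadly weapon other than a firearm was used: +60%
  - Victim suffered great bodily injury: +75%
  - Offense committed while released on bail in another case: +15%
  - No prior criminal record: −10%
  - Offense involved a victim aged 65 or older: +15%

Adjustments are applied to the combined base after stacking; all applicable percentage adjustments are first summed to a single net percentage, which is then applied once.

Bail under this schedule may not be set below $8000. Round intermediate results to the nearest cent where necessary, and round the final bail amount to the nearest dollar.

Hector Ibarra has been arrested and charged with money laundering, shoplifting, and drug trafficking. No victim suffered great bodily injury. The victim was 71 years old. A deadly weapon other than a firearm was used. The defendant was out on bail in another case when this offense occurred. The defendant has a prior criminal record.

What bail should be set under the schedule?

$687705

Base amounts from the schedule: money laundering $120000; shoplifting $3000; drug trafficking $343500.
Stacking rule: highest base plus 15% of each additional charge. Highest is drug trafficking at $343500. Additional: $120000 × 15% = $18000; $3000 × 15% = $450. Combined base = $343500 + $18450 = $361950.
Net percentage adjustment: +60% +15% +15% = +90%. $361950 × 1.9 = $687705.
$687705 is at or above the $8000 minimum.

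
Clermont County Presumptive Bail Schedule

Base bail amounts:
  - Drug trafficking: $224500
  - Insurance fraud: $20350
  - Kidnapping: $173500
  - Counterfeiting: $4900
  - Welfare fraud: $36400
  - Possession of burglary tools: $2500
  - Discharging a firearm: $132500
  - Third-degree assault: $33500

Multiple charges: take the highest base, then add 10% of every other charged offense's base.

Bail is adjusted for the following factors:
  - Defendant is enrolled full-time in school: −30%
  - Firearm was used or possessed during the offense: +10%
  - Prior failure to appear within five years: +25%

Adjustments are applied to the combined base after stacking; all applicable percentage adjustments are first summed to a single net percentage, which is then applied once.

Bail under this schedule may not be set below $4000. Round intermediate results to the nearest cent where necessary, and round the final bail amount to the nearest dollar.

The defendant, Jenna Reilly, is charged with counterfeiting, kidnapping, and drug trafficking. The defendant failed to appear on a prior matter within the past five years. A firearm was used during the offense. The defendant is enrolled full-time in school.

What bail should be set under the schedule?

$254457

Base amounts from the schedule: counterfeiting $4900; kidnapping $173500; drug trafficking $224500.
Stacking rule: highest base plus 10% of each additional charge. Highest is drug trafficking at $224500. Additional: $4900 × 10% = $490; $173500 × 10% = $17350. Combined base = $224500 + $17840 = $242340.
Net percentage adjustment: −30% +10% +25% = +5%. $242340 × 1.05 = $254457.
$254457 is at or above the $4000 minimum.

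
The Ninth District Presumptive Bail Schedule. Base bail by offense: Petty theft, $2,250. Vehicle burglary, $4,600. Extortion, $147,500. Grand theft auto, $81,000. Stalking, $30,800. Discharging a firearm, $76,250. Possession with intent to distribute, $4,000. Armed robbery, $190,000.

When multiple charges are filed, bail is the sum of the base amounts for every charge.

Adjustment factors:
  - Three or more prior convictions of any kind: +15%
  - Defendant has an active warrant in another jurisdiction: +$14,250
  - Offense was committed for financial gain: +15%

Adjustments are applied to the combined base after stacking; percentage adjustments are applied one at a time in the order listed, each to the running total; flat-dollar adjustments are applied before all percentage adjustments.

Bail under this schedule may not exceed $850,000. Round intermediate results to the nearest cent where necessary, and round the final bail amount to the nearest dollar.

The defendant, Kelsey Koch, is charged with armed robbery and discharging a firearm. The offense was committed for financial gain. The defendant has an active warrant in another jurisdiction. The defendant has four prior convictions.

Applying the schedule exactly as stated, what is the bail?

$370,961

Base amounts from the schedule: armed robbery $190,000; discharging a firearm $76,250.
Stacking rule: sum of all bases. $190,000 + $76,250 = $266,250.
Defendant has an active warrant in another jurisdiction (+$14,250 flat): $266,250 + $14,250 = $280,500.
Three or more prior convictions of any kind (+15%): $280,500 × 1.15 = $322,575.
Offense was committed for financial gain (+15%): $322,575 × 1.15 = $370,961.25.
$370,961.25 is within the $850,000 maximum.
Rounded to the nearest dollar: $370,961.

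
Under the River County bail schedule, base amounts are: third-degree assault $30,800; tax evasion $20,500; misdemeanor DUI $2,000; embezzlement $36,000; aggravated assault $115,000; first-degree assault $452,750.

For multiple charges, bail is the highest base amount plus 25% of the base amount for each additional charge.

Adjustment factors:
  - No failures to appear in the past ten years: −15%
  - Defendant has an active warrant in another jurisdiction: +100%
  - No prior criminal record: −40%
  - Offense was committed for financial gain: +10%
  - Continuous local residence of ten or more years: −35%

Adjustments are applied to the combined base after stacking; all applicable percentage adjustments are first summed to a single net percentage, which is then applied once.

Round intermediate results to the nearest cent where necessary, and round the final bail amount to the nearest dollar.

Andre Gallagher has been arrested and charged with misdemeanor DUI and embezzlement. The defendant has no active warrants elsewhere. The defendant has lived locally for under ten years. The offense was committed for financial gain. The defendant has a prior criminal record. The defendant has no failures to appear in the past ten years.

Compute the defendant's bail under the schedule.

Base amounts from the schedule: misdemeanor DUI $2,000; embezzlement $36,000.
Stacking rule: highest base plus 25% of each additional charge. Highest is embezzlement at $36,000. Additional: $2,000 × 25% = $500. Combined base = $36,000 + $500 = $36,500.
Net percentage adjustment: −15% +10% = −5%. $36,500 × 0.95 = $34,675.

$34,675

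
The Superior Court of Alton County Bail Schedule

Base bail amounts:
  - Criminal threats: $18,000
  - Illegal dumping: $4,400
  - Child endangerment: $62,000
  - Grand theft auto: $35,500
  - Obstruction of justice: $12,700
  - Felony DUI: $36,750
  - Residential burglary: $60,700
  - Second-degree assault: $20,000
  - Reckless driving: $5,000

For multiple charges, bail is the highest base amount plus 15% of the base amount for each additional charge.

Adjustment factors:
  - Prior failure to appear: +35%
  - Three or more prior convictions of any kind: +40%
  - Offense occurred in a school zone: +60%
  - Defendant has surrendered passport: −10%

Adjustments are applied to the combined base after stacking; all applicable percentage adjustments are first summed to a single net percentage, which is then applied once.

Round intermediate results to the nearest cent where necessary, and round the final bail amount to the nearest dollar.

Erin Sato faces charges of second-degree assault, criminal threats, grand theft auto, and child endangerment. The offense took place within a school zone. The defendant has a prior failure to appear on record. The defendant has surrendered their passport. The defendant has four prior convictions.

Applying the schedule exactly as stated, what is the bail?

Base amounts from the schedule: second-degree assault $20,000; criminal threats $18,000; grand theft auto $35,500; child endangerment $62,000.
Stacking rule: highest base plus 15% of each additional charge. Highest is child endangerment at $62,000. Additional: $20,000 × 15% = $3,000; $18,000 × 15% = $2,700; $35,500 × 15% = $5,325. Combined base = $62,000 + $11,025 = $73,025.
Net percentage adjustment: +35% +40% +60% −10% = +125%. $73,025 × 2.25 = $164,306.25.
Rounded to the nearest dollar: $164,306.

$164,306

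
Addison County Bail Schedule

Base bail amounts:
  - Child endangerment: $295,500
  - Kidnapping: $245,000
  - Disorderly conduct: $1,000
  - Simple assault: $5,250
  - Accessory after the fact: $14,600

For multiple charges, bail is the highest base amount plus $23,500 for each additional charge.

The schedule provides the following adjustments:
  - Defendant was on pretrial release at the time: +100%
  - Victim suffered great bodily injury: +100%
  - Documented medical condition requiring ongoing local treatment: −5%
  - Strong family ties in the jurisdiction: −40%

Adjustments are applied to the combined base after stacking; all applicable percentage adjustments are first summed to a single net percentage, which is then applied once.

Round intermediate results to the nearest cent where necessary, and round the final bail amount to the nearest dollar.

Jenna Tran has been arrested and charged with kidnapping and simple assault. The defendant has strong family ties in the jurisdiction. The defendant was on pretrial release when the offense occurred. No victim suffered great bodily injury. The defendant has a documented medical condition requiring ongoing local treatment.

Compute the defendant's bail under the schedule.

Base amounts from the schedule: kidnapping $245,000; simple assault $5,250.
Stacking rule: highest base plus $23,500 per additional charge. Highest is kidnapping at $245,000; 1 additional charge → +$23,500. Combined base = $268,500.
Net percentage adjustment: +100% −5% −40% = +55%. $268,500 × 1.55 = $416,175.

$416,175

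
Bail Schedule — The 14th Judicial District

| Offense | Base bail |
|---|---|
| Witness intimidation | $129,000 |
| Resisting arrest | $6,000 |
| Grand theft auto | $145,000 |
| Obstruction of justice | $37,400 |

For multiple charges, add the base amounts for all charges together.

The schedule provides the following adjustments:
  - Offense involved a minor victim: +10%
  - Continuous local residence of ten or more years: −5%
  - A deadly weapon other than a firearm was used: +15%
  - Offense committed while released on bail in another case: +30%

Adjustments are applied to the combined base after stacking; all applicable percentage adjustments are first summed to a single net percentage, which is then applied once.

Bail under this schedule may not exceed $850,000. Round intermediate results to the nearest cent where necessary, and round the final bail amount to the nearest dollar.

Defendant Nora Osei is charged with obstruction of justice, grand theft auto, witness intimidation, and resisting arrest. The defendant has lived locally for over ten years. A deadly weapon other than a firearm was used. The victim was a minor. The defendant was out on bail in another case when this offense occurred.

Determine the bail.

$476,100

Base amounts from the schedule: obstruction of justice $37,400; grand theft auto $145,000; witness intimidation $129,000; resisting arrest $6,000.
Stacking rule: sum of all bases. $37,400 + $145,000 + $129,000 + $6,000 = $317,400.
Net percentage adjustment: +10% −5% +15% +30% = +50%. $317,400 × 1.5 = $476,100.
$476,100 is within the $850,000 maximum.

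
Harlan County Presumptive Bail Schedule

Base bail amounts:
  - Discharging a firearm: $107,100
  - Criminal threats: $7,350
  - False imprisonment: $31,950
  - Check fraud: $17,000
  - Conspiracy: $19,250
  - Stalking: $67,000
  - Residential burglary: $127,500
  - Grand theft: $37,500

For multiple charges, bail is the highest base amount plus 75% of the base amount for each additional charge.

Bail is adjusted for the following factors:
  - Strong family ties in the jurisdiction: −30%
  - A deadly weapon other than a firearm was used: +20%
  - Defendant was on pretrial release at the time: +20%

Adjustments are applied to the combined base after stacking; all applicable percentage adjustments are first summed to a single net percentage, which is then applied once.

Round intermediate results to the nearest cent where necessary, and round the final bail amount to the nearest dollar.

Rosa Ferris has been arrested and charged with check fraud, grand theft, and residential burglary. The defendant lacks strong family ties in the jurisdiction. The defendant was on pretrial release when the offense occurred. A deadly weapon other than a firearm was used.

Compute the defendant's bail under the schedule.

$235,725

Base amounts from the schedule: check fraud $17,000; grand theft $37,500; residential burglary $127,500.
Stacking rule: highest base plus 75% of each additional charge. Highest is residential burglary at $127,500. Additional: $17,000 × 75% = $12,750; $37,500 × 75% = $28,125. Combined base = $127,500 + $40,875 = $168,375.
Net percentage adjustment: +20% +20% = +40%. $168,375 × 1.4 = $235,725.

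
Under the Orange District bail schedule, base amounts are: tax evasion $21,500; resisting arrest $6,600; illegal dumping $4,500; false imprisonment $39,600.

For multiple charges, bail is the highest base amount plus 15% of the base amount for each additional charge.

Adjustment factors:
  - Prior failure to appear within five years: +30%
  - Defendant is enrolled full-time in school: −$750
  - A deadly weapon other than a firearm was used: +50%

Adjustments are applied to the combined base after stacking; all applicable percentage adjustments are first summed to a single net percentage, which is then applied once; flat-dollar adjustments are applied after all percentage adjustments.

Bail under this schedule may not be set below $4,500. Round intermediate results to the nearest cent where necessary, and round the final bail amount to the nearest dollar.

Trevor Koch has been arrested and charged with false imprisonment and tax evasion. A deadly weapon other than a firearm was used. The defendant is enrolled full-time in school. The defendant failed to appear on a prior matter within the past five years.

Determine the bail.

$76,335

Base amounts from the schedule: false imprisonment $39,600; tax evasion $21,500.
Stacking rule: highest base plus 15% of each additional charge. Highest is false imprisonment at $39,600. Additional: $21,500 × 15% = $3,225. Combined base = $39,600 + $3,225 = $42,825.
Net percentage adjustment: +30% +50% = +80%. $42,825 × 1.8 = $77,085.
Defendant is enrolled full-time in school (−$750 flat): $77,085 − $750 = $76,335.
$76,335 is at or above the $4,500 minimum.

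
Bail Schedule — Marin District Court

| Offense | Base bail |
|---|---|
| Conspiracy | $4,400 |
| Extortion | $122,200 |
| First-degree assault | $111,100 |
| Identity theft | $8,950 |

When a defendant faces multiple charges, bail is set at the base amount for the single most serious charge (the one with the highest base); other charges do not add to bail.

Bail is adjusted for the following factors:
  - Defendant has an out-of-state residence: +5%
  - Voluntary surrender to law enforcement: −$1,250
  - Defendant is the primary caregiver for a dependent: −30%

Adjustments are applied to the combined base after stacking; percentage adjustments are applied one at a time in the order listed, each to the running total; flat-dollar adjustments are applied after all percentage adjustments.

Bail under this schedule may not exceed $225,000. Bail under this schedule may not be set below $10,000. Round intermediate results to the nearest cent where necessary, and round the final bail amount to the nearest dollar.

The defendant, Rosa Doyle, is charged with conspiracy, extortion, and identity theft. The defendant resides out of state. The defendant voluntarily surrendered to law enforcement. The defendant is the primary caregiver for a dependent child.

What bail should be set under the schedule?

Base amounts from the schedule: conspiracy $4,400; extortion $122,200; identity theft $8,950.
Stacking rule: use the highest base only. Highest is extortion at $122,200. Combined base = $122,200.
Defendant has an out-of-state residence (+5%): $122,200 × 1.05 = $128,310.
Defendant is the primary caregiver for a dependent (−30%): $128,310 × 0.7 = $89,817.
Voluntary surrender to law enforcement (−$1,250 flat): $89,817 − $1,250 = $88,567.
$88,567 is within the $225,000 maximum.
$88,567 is at or above the $10,000 minimum.

$88,567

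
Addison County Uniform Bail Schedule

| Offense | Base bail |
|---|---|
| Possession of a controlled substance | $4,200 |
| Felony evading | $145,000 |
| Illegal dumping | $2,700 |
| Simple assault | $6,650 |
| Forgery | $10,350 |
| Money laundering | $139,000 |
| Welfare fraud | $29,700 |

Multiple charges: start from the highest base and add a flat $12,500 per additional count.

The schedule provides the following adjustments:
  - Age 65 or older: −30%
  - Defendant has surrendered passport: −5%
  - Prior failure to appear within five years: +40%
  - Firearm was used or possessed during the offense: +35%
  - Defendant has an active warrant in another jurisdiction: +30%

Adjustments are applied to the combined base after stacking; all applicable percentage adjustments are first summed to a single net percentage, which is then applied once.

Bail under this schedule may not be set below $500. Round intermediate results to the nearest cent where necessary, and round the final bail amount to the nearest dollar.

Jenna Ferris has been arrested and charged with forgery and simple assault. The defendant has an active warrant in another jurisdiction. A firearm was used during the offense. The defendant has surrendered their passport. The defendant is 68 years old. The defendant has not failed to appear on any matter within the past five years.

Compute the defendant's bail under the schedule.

$29,705

Base amounts from the schedule: forgery $10,350; simple assault $6,650.
Stacking rule: highest base plus $12,500 per additional charge. Highest is forgery at $10,350; 1 additional charge → +$12,500. Combined base = $22,850.
Net percentage adjustment: −30% −5% +35% +30% = +30%. $22,850 × 1.3 = $29,705.
$29,705 is at or above the $500 minimum.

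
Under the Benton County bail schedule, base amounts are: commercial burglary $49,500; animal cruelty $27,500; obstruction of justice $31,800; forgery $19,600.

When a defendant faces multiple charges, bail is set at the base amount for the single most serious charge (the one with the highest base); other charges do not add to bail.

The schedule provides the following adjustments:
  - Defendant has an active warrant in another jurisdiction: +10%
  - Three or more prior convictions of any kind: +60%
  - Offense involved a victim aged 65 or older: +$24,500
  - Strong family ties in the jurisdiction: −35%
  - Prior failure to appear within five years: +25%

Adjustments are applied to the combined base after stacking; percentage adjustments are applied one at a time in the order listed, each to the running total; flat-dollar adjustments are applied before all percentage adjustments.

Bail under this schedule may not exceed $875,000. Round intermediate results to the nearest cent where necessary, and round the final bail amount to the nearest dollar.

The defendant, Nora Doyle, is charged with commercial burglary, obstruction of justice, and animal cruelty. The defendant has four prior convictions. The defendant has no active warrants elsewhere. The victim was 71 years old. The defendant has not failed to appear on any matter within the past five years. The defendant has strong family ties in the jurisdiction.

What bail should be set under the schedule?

Base amounts from the schedule: commercial burglary $49,500; obstruction of justice $31,800; animal cruelty $27,500.
Stacking rule: use the highest base only. Highest is commercial burglary at $49,500. Combined base = $49,500.
Offense involved a victim aged 65 or older (+$24,500 flat): $49,500 + $24,500 = $74,000.
Three or more prior convictions of any kind (+60%): $74,000 × 1.6 = $118,400.
Strong family ties in the jurisdiction (−35%): $118,400 × 0.65 = $76,960.
$76,960 is within the $875,000 maximum.

$76,960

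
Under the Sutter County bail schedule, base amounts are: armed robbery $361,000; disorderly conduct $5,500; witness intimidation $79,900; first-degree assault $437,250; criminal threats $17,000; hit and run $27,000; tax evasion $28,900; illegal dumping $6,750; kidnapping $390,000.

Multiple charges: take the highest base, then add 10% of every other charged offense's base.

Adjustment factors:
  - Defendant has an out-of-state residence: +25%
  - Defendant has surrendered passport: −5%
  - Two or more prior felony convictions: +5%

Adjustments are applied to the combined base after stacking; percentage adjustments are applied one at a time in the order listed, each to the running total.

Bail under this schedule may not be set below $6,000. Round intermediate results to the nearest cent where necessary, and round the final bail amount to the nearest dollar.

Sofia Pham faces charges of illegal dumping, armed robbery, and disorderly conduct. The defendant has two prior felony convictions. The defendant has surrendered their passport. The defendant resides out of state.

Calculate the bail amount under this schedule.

$451,649

Base amounts from the schedule: illegal dumping $6,750; armed robbery $361,000; disorderly conduct $5,500.
Stacking rule: highest base plus 10% of each additional charge. Highest is armed robbery at $361,000. Additional: $6,750 × 10% = $675; $5,500 × 10% = $550. Combined base = $361,000 + $1,225 = $362,225.
Defendant has an out-of-state residence (+25%): $362,225 × 1.25 = $452,781.25.
Defendant has surrendered passport (−5%): $452,781.25 × 0.95 = $430,142.19.
Two or more prior felony convictions (+5%): $430,142.19 × 1.05 = $451,649.30.
$451,649.30 is at or above the $6,000 minimum.
Rounded to the nearest dollar: $451,649.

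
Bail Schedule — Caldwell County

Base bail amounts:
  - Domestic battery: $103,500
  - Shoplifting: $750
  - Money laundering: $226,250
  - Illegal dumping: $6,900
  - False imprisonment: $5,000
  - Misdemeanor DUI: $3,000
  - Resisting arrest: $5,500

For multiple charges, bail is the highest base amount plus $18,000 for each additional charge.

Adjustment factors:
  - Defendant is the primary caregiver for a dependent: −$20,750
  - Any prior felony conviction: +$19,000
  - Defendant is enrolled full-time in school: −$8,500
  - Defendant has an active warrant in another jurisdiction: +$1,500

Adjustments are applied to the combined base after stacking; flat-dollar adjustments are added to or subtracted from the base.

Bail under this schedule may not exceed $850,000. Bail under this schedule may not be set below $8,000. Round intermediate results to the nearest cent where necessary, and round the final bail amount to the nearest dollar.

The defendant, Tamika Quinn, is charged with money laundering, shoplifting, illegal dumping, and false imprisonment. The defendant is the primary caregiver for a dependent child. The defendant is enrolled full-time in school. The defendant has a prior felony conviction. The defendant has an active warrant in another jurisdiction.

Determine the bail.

$271,500

Base amounts from the schedule: money laundering $226,250; shoplifting $750; illegal dumping $6,900; false imprisonment $5,000.
Stacking rule: highest base plus $18,000 per additional charge. Highest is money laundering at $226,250; 3 additional charges → +$54,000. Combined base = $280,250.
Defendant is the primary caregiver for a dependent (−$20,750 flat): $280,250 − $20,750 = $259,500.
Any prior felony conviction (+$19,000 flat): $259,500 + $19,000 = $278,500.
Defendant is enrolled full-time in school (−$8,500 flat): $278,500 − $8,500 = $270,000.
Defendant has an active warrant in another jurisdiction (+$1,500 flat): $270,000 + $1,500 = $271,500.
$271,500 is within the $850,000 maximum.
$271,500 is at or above the $8,000 minimum.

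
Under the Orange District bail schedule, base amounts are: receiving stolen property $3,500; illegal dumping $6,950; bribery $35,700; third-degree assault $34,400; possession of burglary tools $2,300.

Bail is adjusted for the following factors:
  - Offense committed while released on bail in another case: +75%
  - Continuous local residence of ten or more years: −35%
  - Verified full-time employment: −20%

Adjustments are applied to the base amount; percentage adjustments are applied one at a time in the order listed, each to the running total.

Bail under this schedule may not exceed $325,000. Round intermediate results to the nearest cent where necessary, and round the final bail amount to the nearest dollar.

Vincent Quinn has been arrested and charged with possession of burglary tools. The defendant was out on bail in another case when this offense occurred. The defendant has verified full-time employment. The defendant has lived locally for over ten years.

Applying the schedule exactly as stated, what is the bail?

$2,093

Base amounts from the schedule: possession of burglary tools $2,300.
Single charge. Combined base = $2,300.
Offense committed while released on bail in another case (+75%): $2,300 × 1.75 = $4,025.
Continuous local residence of ten or more years (−35%): $4,025 × 0.65 = $2,616.25.
Verified full-time employment (−20%): $2,616.25 × 0.8 = $2,093.
$2,093 is within the $325,000 maximum.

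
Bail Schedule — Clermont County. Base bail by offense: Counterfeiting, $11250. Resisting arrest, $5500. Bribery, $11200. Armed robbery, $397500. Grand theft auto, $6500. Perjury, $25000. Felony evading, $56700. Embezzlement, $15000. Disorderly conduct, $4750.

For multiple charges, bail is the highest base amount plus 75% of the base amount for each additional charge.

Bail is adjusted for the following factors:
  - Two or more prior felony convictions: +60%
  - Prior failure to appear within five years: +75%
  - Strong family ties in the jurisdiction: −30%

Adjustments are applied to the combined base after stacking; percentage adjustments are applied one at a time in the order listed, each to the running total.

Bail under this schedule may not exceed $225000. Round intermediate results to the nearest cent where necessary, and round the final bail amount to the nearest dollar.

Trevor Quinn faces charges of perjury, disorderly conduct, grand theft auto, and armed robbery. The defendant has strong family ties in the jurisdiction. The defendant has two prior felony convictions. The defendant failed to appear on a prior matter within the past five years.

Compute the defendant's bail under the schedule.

Base amounts from the schedule: perjury $25000; disorderly conduct $4750; grand theft auto $6500; armed robbery $397500.
Stacking rule: highest base plus 75% of each additional charge. Highest is armed robbery at $397500. Additional: $25000 × 75% = $18750; $4750 × 75% = $3562.50; $6500 × 75% = $4875. Combined base = $397500 + $27187.50 = $424687.50.
Two or more prior felony convictions (+60%): $424687.50 × 1.6 = $679500.
Prior failure to appear within five years (+75%): $679500 × 1.75 = $1189125.
Strong family ties in the jurisdiction (−30%): $1189125 × 0.7 = $832387.50.
Result $832387.50 exceeds the maximum of $225000; bail is capped at $225000.

$225000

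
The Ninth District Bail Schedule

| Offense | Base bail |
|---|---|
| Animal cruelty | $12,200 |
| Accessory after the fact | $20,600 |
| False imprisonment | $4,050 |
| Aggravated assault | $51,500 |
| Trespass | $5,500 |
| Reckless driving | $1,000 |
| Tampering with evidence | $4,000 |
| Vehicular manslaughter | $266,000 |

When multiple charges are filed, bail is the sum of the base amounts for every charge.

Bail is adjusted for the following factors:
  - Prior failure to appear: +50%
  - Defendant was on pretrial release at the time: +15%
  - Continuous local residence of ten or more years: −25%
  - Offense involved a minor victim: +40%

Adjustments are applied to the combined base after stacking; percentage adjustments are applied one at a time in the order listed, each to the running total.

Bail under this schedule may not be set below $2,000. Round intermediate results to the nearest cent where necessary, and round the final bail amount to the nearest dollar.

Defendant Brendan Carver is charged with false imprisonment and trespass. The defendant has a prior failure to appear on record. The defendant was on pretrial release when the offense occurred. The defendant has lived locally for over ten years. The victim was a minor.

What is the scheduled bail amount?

$17,297

Base amounts from the schedule: false imprisonment $4,050; trespass $5,500.
Stacking rule: sum of all bases. $4,050 + $5,500 = $9,550.
Prior failure to appear (+50%): $9,550 × 1.5 = $14,325.
Defendant was on pretrial release at the time (+15%): $14,325 × 1.15 = $16,473.75.
Continuous local residence of ten or more years (−25%): $16,473.75 × 0.75 = $12,355.31.
Offense involved a minor victim (+40%): $12,355.31 × 1.4 = $17,297.43.
$17,297.43 is at or above the $2,000 minimum.
Rounded to the nearest dollar: $17,297.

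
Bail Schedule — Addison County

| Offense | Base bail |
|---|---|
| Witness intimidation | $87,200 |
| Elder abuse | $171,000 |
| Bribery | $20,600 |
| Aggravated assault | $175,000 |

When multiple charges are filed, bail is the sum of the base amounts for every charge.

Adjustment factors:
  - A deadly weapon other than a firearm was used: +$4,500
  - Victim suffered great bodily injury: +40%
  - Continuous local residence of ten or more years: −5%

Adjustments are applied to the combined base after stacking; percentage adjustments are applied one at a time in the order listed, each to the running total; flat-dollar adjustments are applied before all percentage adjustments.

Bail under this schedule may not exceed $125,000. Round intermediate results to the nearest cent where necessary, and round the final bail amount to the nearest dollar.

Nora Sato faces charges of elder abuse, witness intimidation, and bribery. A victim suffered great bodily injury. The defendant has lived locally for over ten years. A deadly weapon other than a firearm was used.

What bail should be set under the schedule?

Base amounts from the schedule: elder abuse $171,000; witness intimidation $87,200; bribery $20,600.
Stacking rule: sum of all bases. $171,000 + $87,200 + $20,600 = $278,800.
A deadly weapon other than a firearm was used (+$4,500 flat): $278,800 + $4,500 = $283,300.
Victim suffered great bodily injury (+40%): $283,300 × 1.4 = $396,620.
Continuous local residence of ten or more years (−5%): $396,620 × 0.95 = $376,789.
Result $376,789 exceeds the maximum of $125,000; bail is capped at $125,000.

$125,000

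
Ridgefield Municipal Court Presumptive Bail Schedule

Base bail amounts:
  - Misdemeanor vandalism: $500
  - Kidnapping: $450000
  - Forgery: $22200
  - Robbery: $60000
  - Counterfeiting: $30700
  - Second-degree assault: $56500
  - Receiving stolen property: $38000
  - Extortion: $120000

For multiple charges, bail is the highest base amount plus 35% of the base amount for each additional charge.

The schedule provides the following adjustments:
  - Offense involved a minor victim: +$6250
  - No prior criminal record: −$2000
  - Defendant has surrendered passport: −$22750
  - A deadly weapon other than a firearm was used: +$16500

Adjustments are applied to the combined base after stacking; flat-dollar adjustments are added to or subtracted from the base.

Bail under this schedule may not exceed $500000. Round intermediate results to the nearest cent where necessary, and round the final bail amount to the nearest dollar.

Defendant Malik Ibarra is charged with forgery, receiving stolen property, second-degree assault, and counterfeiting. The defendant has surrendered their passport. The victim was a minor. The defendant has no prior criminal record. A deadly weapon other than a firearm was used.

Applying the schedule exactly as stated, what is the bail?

$86315

Base amounts from the schedule: forgery $22200; receiving stolen property $38000; second-degree assault $56500; counterfeiting $30700.
Stacking rule: highest base plus 35% of each additional charge. Highest is second-degree assault at $56500. Additional: $22200 × 35% = $7770; $38000 × 35% = $13300; $30700 × 35% = $10745. Combined base = $56500 + $31815 = $88315.
Offense involved a minor victim (+$6250 flat): $88315 + $6250 = $94565.
No prior criminal record (−$2000 flat): $94565 − $2000 = $92565.
Defendant has surrendered passport (−$22750 flat): $92565 − $22750 = $69815.
A deadly weapon other than a firearm was used (+$16500 flat): $69815 + $16500 = $86315.
$86315 is within the $500000 maximum.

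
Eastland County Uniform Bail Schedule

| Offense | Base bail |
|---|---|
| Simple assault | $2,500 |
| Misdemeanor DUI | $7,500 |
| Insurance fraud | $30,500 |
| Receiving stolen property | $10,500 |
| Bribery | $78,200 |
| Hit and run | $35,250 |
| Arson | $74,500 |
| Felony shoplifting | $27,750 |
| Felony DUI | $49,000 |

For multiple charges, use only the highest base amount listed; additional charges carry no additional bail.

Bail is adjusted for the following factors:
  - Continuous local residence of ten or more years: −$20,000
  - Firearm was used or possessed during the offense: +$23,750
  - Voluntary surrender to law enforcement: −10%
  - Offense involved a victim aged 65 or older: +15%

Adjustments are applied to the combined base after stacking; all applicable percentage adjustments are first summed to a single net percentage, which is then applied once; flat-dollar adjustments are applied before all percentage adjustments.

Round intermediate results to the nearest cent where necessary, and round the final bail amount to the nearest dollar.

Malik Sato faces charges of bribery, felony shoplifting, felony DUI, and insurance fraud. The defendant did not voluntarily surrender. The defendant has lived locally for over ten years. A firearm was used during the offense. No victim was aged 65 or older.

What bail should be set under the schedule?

Base amounts from the schedule: bribery $78,200; felony shoplifting $27,750; felony DUI $49,000; insurance fraud $30,500.
Stacking rule: use the highest base only. Highest is bribery at $78,200. Combined base = $78,200.
Continuous local residence of ten or more years (−$20,000 flat): $78,200 − $20,000 = $58,200.
Firearm was used or possessed during the offense (+$23,750 flat): $58,200 + $23,750 = $81,950.

$81,950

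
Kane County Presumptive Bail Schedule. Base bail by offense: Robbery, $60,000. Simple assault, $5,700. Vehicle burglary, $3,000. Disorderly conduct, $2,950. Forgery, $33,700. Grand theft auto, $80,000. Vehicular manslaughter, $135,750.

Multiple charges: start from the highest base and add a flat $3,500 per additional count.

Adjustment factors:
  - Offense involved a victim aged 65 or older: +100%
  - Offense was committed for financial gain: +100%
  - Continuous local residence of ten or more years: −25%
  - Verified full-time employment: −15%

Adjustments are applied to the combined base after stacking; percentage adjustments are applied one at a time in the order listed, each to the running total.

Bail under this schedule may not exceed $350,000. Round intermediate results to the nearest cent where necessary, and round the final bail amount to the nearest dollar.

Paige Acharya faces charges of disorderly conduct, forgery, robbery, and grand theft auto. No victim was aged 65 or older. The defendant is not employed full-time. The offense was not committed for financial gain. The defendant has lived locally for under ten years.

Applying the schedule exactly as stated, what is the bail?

Base amounts from the schedule: disorderly conduct $2,950; forgery $33,700; robbery $60,000; grand theft auto $80,000.
Stacking rule: highest base plus $3,500 per additional charge. Highest is grand theft auto at $80,000; 3 additional charges → +$10,500. Combined base = $90,500.
No adjustment factors apply to this defendant.
$90,500 is within the $350,000 maximum.

$90,500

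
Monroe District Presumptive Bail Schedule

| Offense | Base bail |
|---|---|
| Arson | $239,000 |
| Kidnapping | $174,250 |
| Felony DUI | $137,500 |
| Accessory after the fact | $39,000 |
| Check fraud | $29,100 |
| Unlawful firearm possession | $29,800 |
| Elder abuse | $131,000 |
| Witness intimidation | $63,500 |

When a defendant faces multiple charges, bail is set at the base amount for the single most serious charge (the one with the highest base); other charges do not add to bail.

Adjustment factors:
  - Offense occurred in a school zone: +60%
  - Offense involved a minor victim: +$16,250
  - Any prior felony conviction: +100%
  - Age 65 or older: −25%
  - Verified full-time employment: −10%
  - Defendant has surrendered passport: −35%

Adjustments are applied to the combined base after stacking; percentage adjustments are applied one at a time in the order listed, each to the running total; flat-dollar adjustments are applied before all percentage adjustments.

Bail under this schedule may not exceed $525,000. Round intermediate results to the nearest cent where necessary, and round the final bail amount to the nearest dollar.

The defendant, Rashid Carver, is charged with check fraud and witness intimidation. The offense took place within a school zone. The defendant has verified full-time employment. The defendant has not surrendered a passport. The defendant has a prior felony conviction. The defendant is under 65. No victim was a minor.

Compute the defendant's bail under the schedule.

Base amounts from the schedule: check fraud $29,100; witness intimidation $63,500.
Stacking rule: use the highest base only. Highest is witness intimidation at $63,500. Combined base = $63,500.
Offense occurred in a school zone (+60%): $63,500 × 1.6 = $101,600.
Any prior felony conviction (+100%): $101,600 × 2 = $203,200.
Verified full-time employment (−10%): $203,200 × 0.9 = $182,880.
$182,880 is within the $525,000 maximum.

$182,880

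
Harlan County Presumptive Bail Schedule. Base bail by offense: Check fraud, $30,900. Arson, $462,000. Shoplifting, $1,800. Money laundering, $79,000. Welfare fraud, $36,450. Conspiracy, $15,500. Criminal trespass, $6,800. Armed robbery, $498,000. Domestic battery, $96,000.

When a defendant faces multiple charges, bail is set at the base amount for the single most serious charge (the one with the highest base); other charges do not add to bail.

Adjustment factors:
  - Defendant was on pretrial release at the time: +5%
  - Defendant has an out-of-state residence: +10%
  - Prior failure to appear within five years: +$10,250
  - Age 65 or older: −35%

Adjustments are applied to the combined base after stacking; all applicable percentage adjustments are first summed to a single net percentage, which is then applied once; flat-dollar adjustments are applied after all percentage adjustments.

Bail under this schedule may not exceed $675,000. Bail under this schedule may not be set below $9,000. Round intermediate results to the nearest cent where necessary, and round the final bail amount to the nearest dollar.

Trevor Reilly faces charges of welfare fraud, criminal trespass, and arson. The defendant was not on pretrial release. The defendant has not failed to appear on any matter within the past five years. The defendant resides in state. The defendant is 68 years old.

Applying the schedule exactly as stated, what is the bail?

$300,300

Base amounts from the schedule: welfare fraud $36,450; criminal trespass $6,800; arson $462,000.
Stacking rule: use the highest base only. Highest is arson at $462,000. Combined base = $462,000.
Age 65 or older (−35%): $462,000 × 0.65 = $300,300.
$300,300 is within the $675,000 maximum.
$300,300 is at or above the $9,000 minimum.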